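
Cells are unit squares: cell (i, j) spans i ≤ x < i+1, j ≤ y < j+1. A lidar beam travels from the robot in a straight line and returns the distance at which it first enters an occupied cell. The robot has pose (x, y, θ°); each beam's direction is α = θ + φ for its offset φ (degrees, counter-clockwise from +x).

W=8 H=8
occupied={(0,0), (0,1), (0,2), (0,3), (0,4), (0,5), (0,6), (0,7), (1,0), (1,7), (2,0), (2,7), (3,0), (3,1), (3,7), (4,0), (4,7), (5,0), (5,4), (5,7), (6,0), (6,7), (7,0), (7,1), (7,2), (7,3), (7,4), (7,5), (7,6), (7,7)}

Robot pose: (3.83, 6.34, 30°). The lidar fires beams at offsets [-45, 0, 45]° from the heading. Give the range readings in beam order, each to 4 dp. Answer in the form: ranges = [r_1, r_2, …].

beam 1: φ=-45°, α=345°
  dir = (cos 345°, sin 345°) = (0.9659, -0.2588); from cell (3,6)
  next x-line at t=0.1760, next y-line at t=1.3137; Δt_x=1.0353, Δt_y=3.8637
    x: enter (4,6) at t=0.1760
    x: enter (5,6) at t=1.2113
    y: enter (5,5) at t=1.3137
    x: enter (6,5) at t=2.2465
    x: enter (7,5) at t=3.2818 ← occupied
  → r_1 = 3.2818
beam 2: φ=0°, α=30°
  dir = (cos 30°, sin 30°) = (0.8660, 0.5000); from cell (3,6)
  next x-line at t=0.1963, next y-line at t=1.3200; Δt_x=1.1547, Δt_y=2.0000
    x: enter (4,6) at t=0.1963
    y: enter (4,7) at t=1.3200 ← occupied
  → r_2 = 1.3200
beam 3: φ=45°, α=75°
  dir = (cos 75°, sin 75°) = (0.2588, 0.9659); from cell (3,6)
  next x-line at t=0.6568, next y-line at t=0.6833; Δt_x=3.8637, Δt_y=1.0353
    x: enter (4,6) at t=0.6568
    y: enter (4,7) at t=0.6833 ← occupied
  → r_3 = 0.6833

ranges = [3.2818, 1.3200, 0.6833]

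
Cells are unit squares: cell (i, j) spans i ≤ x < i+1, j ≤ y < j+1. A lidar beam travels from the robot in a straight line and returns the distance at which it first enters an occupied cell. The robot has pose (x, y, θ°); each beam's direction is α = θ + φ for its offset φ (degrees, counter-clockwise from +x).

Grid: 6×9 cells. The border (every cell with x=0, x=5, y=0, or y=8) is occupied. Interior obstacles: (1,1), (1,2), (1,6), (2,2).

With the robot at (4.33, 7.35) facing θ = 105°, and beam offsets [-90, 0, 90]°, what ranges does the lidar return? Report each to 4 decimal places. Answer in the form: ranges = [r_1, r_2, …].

beam 1: φ=-90°, α=15°
  d=(0.9659,0.2588)  start (4,7)  tX=0.6936 tY=2.5114  stride 1/|dx|=1.0353 1/|dy|=3.8637
    cross x-line → (5,7), t=0.6936 (wall)
  → r_1 = 0.6936
beam 2: φ=0°, α=105°
  d=(-0.2588,0.9659)  start (4,7)  tX=1.2750 tY=0.6729  stride 1/|dx|=3.8637 1/|dy|=1.0353
    cross y-line → (4,8), t=0.6729 (wall)
  → r_2 = 0.6729
beam 3: φ=90°, α=195°
  d=(-0.9659,-0.2588)  start (4,7)  tX=0.3416 tY=1.3523  stride 1/|dx|=1.0353 1/|dy|=3.8637
    cross x-line → (3,7), t=0.3416
    cross y-line → (3,6), t=1.3523
    cross x-line → (2,6), t=1.3769
    cross x-line → (1,6), t=2.4122 (wall)
  → r_3 = 2.4122

ranges = [0.6936, 0.6729, 2.4122]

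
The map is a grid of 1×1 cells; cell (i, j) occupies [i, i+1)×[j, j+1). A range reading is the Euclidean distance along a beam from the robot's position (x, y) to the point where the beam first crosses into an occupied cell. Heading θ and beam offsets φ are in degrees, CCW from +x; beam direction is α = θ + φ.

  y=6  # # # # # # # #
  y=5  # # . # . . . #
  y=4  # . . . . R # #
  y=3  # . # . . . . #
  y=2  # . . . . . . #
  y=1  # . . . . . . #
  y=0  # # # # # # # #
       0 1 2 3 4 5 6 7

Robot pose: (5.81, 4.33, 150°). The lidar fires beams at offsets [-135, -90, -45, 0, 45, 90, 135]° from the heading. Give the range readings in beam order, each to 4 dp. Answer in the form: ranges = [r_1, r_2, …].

ranges = [0.1967, 0.3800, 1.7289, 2.0900, 2.9091, 3.8452, 3.4475]

beam 1: φ=-135°, α=15°
  d=(0.9659,0.2588)  start (5,4)  tX=0.1967 tY=2.5887  stride 1/|dx|=1.0353 1/|dy|=3.8637
    cross x-line → (6,4), t=0.1967 (wall)
  → r_1 = 0.1967
beam 2: φ=-90°, α=60°
  d=(0.5000,0.8660)  start (5,4)  tX=0.3800 tY=0.7736  stride 1/|dx|=2.0000 1/|dy|=1.1547
    cross x-line → (6,4), t=0.3800 (wall)
  → r_2 = 0.3800
beam 3: φ=-45°, α=105°
  d=(-0.2588,0.9659)  start (5,4)  tX=3.1296 tY=0.6936  stride 1/|dx|=3.8637 1/|dy|=1.0353
    cross y-line → (5,5), t=0.6936
    cross y-line → (5,6), t=1.7289 (wall)
  → r_3 = 1.7289
beam 4: φ=0°, α=150°
  d=(-0.8660,0.5000)  start (5,4)  tX=0.9353 tY=1.3400  stride 1/|dx|=1.1547 1/|dy|=2.0000
    cross x-line → (4,4), t=0.9353
    cross y-line → (4,5), t=1.3400
    cross x-line → (3,5), t=2.0900 (wall)
  → r_4 = 2.0900
beam 5: φ=45°, α=195°
  d=(-0.9659,-0.2588)  start (5,4)  tX=0.8386 tY=1.2750  stride 1/|dx|=1.0353 1/|dy|=3.8637
    cross x-line → (4,4), t=0.8386
    cross y-line → (4,3), t=1.2750
    cross x-line → (3,3), t=1.8738
    cross x-line → (2,3), t=2.9091 (wall)
  → r_5 = 2.9091
beam 6: φ=90°, α=240°
  d=(-0.5000,-0.8660)  start (5,4)  tX=1.6200 tY=0.3811  stride 1/|dx|=2.0000 1/|dy|=1.1547
    cross y-line → (5,3), t=0.3811
    cross y-line → (5,2), t=1.5358
    cross x-line → (4,2), t=1.6200
    cross y-line → (4,1), t=2.6905
    cross x-line → (3,1), t=3.6200
    cross y-line → (3,0), t=3.8452 (wall)
  → r_6 = 3.8452
beam 7: φ=135°, α=285°
  d=(0.2588,-0.9659)  start (5,4)  tX=0.7341 tY=0.3416  stride 1/|dx|=3.8637 1/|dy|=1.0353
    cross y-line → (5,3), t=0.3416
    cross x-line → (6,3), t=0.7341
    cross y-line → (6,2), t=1.3769
    cross y-line → (6,1), t=2.4122
    cross y-line → (6,0), t=3.4475 (wall)
  → r_7 = 3.4475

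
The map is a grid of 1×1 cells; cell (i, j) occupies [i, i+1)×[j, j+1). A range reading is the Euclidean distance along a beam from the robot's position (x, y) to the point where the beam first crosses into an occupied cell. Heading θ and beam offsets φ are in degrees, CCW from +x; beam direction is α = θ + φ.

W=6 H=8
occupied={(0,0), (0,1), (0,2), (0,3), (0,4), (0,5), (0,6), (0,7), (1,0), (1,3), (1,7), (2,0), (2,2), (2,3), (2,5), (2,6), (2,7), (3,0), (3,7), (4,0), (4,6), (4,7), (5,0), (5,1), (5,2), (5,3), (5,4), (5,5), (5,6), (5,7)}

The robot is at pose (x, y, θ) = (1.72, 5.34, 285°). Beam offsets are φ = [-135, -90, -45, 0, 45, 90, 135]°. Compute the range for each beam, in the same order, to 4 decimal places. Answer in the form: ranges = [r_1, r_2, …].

ranges = [0.8314, 0.7454, 1.4400, 1.3873, 0.3233, 0.2899, 0.5600]

beam 1: φ=-135°, α=150°
  cosα=-0.8660 sinα=0.5000 | (1,5) | tMaxX 0.8314 tMaxY 1.3200 | tΔX 1.1547 tΔY 2.0000
    t=0.8314 [x] (0,5) — stop
  → r_1 = 0.8314
beam 2: φ=-90°, α=195°
  cosα=-0.9659 sinα=-0.2588 | (1,5) | tMaxX 0.7454 tMaxY 1.3137 | tΔX 1.0353 tΔY 3.8637
    t=0.7454 [x] (0,5) — stop
  → r_2 = 0.7454
beam 3: φ=-45°, α=240°
  cosα=-0.5000 sinα=-0.8660 | (1,5) | tMaxX 1.4400 tMaxY 0.3926 | tΔX 2.0000 tΔY 1.1547
    t=0.3926 [y] (1,4)
    t=1.4400 [x] (0,4) — stop
  → r_3 = 1.4400
beam 4: φ=0°, α=285°
  cosα=0.2588 sinα=-0.9659 | (1,5) | tMaxX 1.0818 tMaxY 0.3520 | tΔX 3.8637 tΔY 1.0353
    t=0.3520 [y] (1,4)
    t=1.0818 [x] (2,4)
    t=1.3873 [y] (2,3) — stop
  → r_4 = 1.3873
beam 5: φ=45°, α=330°
  cosα=0.8660 sinα=-0.5000 | (1,5) | tMaxX 0.3233 tMaxY 0.6800 | tΔX 1.1547 tΔY 2.0000
    t=0.3233 [x] (2,5) — stop
  → r_5 = 0.3233
beam 6: φ=90°, α=15°
  cosα=0.9659 sinα=0.2588 | (1,5) | tMaxX 0.2899 tMaxY 2.5500 | tΔX 1.0353 tΔY 3.8637
    t=0.2899 [x] (2,5) — stop
  → r_6 = 0.2899
beam 7: φ=135°, α=60°
  cosα=0.5000 sinα=0.8660 | (1,5) | tMaxX 0.5600 tMaxY 0.7621 | tΔX 2.0000 tΔY 1.1547
    t=0.5600 [x] (2,5) — stop
  → r_7 = 0.5600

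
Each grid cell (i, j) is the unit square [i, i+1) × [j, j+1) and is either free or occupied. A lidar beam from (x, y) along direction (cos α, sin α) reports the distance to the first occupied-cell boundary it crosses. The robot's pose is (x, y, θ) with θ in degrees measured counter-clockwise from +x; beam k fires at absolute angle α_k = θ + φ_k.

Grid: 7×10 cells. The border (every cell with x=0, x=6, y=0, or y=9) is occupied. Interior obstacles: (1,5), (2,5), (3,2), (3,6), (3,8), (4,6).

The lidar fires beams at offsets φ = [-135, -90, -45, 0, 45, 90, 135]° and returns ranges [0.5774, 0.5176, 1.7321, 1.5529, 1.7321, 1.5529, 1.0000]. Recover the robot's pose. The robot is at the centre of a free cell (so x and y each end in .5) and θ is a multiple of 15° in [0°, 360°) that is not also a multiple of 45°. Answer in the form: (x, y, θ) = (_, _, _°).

Candidates: 34 free-cell centres × 16 headings = 544 poses. Raycast each; keep the one whose scan matches to 4 dp.
  (3.5, 4.5, 105°): beam 1 = 2.8868 ≠ 0.5774 ✗
  (5.5, 3.5, 120°): beam 1 = 0.5176 ≠ 0.5774 ✗
  (1.5, 4.5, 30°): beam 1 = 1.9319 ≠ 0.5774 ✗
  …
  (4.5, 7.5, 15°): r_1=0.5774, r_2=0.5176, r_3=1.7321, r_4=1.5529, r_5=1.7321, r_6=1.5529, r_7=1.0000 — all match ✓
Unique over the lattice → pose = (4.5, 7.5, 15°).

(x, y, θ) = (4.5, 7.5, 15°)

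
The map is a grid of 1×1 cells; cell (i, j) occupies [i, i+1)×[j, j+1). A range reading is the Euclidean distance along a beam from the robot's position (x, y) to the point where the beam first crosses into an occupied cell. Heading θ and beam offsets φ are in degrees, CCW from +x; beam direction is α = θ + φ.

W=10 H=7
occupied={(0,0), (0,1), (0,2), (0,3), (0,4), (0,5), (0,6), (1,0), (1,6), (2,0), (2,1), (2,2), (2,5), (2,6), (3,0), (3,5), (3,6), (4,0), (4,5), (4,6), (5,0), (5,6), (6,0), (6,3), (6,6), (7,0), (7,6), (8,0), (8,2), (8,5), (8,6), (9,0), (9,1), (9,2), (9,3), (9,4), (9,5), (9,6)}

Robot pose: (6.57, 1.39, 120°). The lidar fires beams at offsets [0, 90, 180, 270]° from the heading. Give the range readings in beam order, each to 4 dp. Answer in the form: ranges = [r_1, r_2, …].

beam 1: φ=0°, α=120°
  d=(-0.5000,0.8660)  start (6,1)  tX=1.1400 tY=0.7044  stride 1/|dx|=2.0000 1/|dy|=1.1547
    cross y-line → (6,2), t=0.7044
    cross x-line → (5,2), t=1.1400
    cross y-line → (5,3), t=1.8591
    cross y-line → (5,4), t=3.0138
    cross x-line → (4,4), t=3.1400
    cross y-line → (4,5), t=4.1685 (wall)
  → r_1 = 4.1685
beam 2: φ=90°, α=210°
  d=(-0.8660,-0.5000)  start (6,1)  tX=0.6582 tY=0.7800  stride 1/|dx|=1.1547 1/|dy|=2.0000
    cross x-line → (5,1), t=0.6582
    cross y-line → (5,0), t=0.7800 (wall)
  → r_2 = 0.7800
beam 3: φ=180°, α=300°
  d=(0.5000,-0.8660)  start (6,1)  tX=0.8600 tY=0.4503  stride 1/|dx|=2.0000 1/|dy|=1.1547
    cross y-line → (6,0), t=0.4503 (wall)
  → r_3 = 0.4503
beam 4: φ=270°, α=30°
  d=(0.8660,0.5000)  start (6,1)  tX=0.4965 tY=1.2200  stride 1/|dx|=1.1547 1/|dy|=2.0000
    cross x-line → (7,1), t=0.4965
    cross y-line → (7,2), t=1.2200
    cross x-line → (8,2), t=1.6512 (wall)
  → r_4 = 1.6512

ranges = [4.1685, 0.7800, 0.4503, 1.6512]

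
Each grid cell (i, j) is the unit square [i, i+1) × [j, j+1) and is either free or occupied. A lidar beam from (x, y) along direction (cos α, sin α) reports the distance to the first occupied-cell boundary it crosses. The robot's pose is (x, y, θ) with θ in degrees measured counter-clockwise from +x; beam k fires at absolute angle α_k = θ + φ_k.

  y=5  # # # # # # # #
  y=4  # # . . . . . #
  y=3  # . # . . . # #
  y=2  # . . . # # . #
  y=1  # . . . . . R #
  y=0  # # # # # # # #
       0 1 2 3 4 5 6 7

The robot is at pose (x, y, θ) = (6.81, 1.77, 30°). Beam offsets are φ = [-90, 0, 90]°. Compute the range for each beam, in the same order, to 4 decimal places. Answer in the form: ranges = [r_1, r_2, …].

beam 1: φ=-90°, α=300°
  cosα=0.5000 sinα=-0.8660 | (6,1) | tMaxX 0.3800 tMaxY 0.8891 | tΔX 2.0000 tΔY 1.1547
    t=0.3800 [x] (7,1) — stop
  → r_1 = 0.3800
beam 2: φ=0°, α=30°
  cosα=0.8660 sinα=0.5000 | (6,1) | tMaxX 0.2194 tMaxY 0.4600 | tΔX 1.1547 tΔY 2.0000
    t=0.2194 [x] (7,1) — stop
  → r_2 = 0.2194
beam 3: φ=90°, α=120°
  cosα=-0.5000 sinα=0.8660 | (6,1) | tMaxX 1.6200 tMaxY 0.2656 | tΔX 2.0000 tΔY 1.1547
    t=0.2656 [y] (6,2)
    t=1.4203 [y] (6,3) — stop
  → r_3 = 1.4203

ranges = [0.3800, 0.2194, 1.4203]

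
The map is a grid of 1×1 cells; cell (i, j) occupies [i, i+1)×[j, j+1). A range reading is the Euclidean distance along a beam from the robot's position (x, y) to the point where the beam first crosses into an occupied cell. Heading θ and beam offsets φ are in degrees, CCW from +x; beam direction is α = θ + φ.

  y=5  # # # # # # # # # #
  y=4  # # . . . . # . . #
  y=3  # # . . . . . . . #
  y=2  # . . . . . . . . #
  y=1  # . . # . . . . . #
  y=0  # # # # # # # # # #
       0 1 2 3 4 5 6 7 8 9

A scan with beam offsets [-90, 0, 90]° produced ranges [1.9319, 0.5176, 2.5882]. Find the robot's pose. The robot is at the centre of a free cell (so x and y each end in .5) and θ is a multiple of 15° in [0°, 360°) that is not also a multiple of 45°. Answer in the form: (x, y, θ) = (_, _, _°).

The pose lattice has 28·16 = 448 candidates. Test each by forward raycasting.
  (5.5, 2.5, 195°): beam 1 = 2.5882 ≠ 1.9319 ✗
  (5.5, 3.5, 285°): beam 1 = 4.6587 ≠ 1.9319 ✗
  (1.5, 1.5, 60°): beam 1 = 1.0000 ≠ 1.9319 ✗
  …
  (6.5, 1.5, 285°): r_1=1.9319, r_2=0.5176, r_3=2.5882 — all match ✓
Only this pose fits every beam.

(x, y, θ) = (6.5, 1.5, 285°)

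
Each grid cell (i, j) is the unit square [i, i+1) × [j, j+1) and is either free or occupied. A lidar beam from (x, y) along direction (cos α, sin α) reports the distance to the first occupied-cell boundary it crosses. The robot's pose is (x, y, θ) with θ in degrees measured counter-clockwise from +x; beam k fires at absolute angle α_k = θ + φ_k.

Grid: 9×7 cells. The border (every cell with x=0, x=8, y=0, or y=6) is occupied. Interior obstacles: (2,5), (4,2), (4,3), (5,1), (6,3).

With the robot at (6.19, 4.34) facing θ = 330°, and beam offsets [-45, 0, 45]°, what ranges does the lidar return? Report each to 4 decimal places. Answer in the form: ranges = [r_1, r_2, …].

ranges = [0.3520, 0.6800, 1.8738]

beam 1: φ=-45°, α=285°
  direction (0.2588, -0.9659); cell (6,4); t to first gridline: x 3.1296, y 0.3520 (then +3.8637 / +1.0353)
    (6,3) via y @ 0.3520  # hit
  → r_1 = 0.3520
beam 2: φ=0°, α=330°
  direction (0.8660, -0.5000); cell (6,4); t to first gridline: x 0.9353, y 0.6800 (then +1.1547 / +2.0000)
    (6,3) via y @ 0.6800  # hit
  → r_2 = 0.6800
beam 3: φ=45°, α=15°
  direction (0.9659, 0.2588); cell (6,4); t to first gridline: x 0.8386, y 2.5500 (then +1.0353 / +3.8637)
    (7,4) via x @ 0.8386
    (8,4) via x @ 1.8738  # hit
  → r_3 = 1.8738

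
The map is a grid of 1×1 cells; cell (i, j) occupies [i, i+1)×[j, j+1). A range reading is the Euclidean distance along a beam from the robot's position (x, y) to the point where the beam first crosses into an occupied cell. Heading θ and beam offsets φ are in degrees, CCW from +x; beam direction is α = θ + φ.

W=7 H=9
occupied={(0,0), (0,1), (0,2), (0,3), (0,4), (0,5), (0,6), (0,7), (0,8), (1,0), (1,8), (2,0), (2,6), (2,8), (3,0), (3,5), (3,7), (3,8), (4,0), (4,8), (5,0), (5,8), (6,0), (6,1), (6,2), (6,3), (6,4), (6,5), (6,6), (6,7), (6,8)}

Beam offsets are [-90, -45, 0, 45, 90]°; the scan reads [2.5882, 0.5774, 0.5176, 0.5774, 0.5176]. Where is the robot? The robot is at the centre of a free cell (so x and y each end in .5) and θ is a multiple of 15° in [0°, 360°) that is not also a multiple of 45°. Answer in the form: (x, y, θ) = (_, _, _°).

Enumerate (i+0.5, j+0.5, θ) over the 32 free cells and 16 admissible headings. For each, cast all 5 beams and compare to the given ranges.
  (1.5, 5.5, 210°): beam 1 = 1.0000 ≠ 2.5882 ✗
  (1.5, 4.5, 210°): beam 1 = 1.0000 ≠ 2.5882 ✗
  (2.5, 3.5, 300°): beam 1 = 1.7321 ≠ 2.5882 ✗
  (1.5, 6.5, 60°): beam 1 = 0.5774 ≠ 2.5882 ✗
  …
  (3.5, 6.5, 105°): r_1=2.5882, r_2=0.5774, r_3=0.5176, r_4=0.5774, r_5=0.5176 — all match ✓
Only this pose fits every beam.

(x, y, θ) = (3.5, 6.5, 105°)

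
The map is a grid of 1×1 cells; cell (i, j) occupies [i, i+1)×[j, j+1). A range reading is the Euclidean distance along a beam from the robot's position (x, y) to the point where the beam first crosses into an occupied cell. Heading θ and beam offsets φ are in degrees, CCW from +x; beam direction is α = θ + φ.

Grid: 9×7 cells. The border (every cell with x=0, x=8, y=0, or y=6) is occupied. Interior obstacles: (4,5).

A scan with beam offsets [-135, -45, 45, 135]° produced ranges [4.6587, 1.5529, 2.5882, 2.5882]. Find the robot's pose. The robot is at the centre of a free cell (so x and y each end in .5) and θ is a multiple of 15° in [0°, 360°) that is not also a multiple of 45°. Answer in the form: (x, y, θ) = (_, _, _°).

(x, y, θ) = (5.5, 2.5, 330°)

Candidates: 34 free-cell centres × 16 headings = 544 poses. Raycast each; keep the one whose scan matches to 4 dp.
  (4.5, 3.5, 300°): beam 1 = 3.6235 ≠ 4.6587 ✗
  (6.5, 1.5, 165°): beam 1 = 1.7321 ≠ 4.6587 ✗
  (1.5, 5.5, 255°): beam 1 = 0.5774 ≠ 4.6587 ✗
  (6.5, 5.5, 285°): beam 1 = 1.0000 ≠ 4.6587 ✗
  …
  (5.5, 2.5, 330°): r_1=4.6587, r_2=1.5529, r_3=2.5882, r_4=2.5882 — all match ✓
Unique over the lattice → pose = (5.5, 2.5, 330°).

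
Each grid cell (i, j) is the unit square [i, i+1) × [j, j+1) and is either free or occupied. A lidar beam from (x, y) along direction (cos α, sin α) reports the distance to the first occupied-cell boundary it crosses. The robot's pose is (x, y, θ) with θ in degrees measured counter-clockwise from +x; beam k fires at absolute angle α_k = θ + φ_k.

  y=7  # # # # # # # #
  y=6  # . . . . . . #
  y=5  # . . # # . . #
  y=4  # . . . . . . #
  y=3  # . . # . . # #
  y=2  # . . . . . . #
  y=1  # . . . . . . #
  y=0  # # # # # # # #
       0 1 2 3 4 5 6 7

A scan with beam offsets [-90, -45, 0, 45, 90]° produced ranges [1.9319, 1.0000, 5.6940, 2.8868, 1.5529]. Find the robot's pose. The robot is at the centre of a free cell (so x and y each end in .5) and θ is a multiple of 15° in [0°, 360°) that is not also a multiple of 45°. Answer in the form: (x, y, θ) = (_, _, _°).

(x, y, θ) = (5.5, 6.5, 255°)

The pose lattice has 32·16 = 512 candidates. Test each by forward raycasting.
  (5.5, 6.5, 285°): beam 3 = 2.5882 ≠ 5.6940 ✗
  (6.5, 2.5, 150°): beam 1 = 0.5774 ≠ 1.9319 ✗
  (3.5, 2.5, 210°): beam 1 = 0.5774 ≠ 1.9319 ✗
  …
  (5.5, 6.5, 255°): r_1=1.9319, r_2=1.0000, r_3=5.6940, r_4=2.8868, r_5=1.5529 — all match ✓
No second candidate reproduces the full scan.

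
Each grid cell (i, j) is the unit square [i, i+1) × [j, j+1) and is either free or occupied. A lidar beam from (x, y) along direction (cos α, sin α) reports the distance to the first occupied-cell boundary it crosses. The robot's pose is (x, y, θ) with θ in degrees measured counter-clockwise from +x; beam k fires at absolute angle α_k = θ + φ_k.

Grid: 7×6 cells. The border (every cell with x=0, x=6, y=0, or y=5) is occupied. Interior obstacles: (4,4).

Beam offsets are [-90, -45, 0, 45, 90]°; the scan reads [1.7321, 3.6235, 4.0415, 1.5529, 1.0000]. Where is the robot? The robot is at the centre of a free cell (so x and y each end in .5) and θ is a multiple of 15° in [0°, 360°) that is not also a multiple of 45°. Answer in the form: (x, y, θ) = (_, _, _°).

Candidates: 19 free-cell centres × 16 headings = 304 poses. Raycast each; keep the one whose scan matches to 4 dp.
  (2.5, 3.5, 30°): beam 1 = 2.8868 ≠ 1.7321 ✗
  (1.5, 3.5, 150°): beam 2 = 1.5529 ≠ 3.6235 ✗
  (4.5, 2.5, 105°): beam 1 = 1.5529 ≠ 1.7321 ✗
  (3.5, 1.5, 105°): beam 1 = 2.5882 ≠ 1.7321 ✗
  …
  (2.5, 4.5, 300°): r_1=1.7321, r_2=3.6235, r_3=4.0415, r_4=1.5529, r_5=1.0000 — all match ✓
No second candidate reproduces the full scan.

(x, y, θ) = (2.5, 4.5, 300°)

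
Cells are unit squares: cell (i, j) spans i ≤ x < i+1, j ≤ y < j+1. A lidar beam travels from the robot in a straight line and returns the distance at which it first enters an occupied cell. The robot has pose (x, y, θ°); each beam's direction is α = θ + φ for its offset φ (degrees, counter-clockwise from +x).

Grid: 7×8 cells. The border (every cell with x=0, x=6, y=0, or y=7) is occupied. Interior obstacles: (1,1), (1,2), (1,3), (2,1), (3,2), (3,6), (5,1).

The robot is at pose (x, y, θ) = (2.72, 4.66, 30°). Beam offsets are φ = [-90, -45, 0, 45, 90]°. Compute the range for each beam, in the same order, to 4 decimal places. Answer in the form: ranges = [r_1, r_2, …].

ranges = [1.9168, 3.3957, 3.7874, 1.3873, 2.7020]

beam 1: φ=-90°, α=300°
  direction (0.5000, -0.8660); cell (2,4); t to first gridline: x 0.5600, y 0.7621 (then +2.0000 / +1.1547)
    (3,4) via x @ 0.5600
    (3,3) via y @ 0.7621
    (3,2) via y @ 1.9168  # hit
  → r_1 = 1.9168
beam 2: φ=-45°, α=345°
  direction (0.9659, -0.2588); cell (2,4); t to first gridline: x 0.2899, y 2.5500 (then +1.0353 / +3.8637)
    (3,4) via x @ 0.2899
    (4,4) via x @ 1.3252
    (5,4) via x @ 2.3604
    (5,3) via y @ 2.5500
    (6,3) via x @ 3.3957  # hit
  → r_2 = 3.3957
beam 3: φ=0°, α=30°
  direction (0.8660, 0.5000); cell (2,4); t to first gridline: x 0.3233, y 0.6800 (then +1.1547 / +2.0000)
    (3,4) via x @ 0.3233
    (3,5) via y @ 0.6800
    (4,5) via x @ 1.4780
    (5,5) via x @ 2.6327
    (5,6) via y @ 2.6800
    (6,6) via x @ 3.7874  # hit
  → r_3 = 3.7874
beam 4: φ=45°, α=75°
  direction (0.2588, 0.9659); cell (2,4); t to first gridline: x 1.0818, y 0.3520 (then +3.8637 / +1.0353)
    (2,5) via y @ 0.3520
    (3,5) via x @ 1.0818
    (3,6) via y @ 1.3873  # hit
  → r_4 = 1.3873
beam 5: φ=90°, α=120°
  direction (-0.5000, 0.8660); cell (2,4); t to first gridline: x 1.4400, y 0.3926 (then +2.0000 / +1.1547)
    (2,5) via y @ 0.3926
    (1,5) via x @ 1.4400
    (1,6) via y @ 1.5473
    (1,7) via y @ 2.7020  # hit
  → r_5 = 2.7020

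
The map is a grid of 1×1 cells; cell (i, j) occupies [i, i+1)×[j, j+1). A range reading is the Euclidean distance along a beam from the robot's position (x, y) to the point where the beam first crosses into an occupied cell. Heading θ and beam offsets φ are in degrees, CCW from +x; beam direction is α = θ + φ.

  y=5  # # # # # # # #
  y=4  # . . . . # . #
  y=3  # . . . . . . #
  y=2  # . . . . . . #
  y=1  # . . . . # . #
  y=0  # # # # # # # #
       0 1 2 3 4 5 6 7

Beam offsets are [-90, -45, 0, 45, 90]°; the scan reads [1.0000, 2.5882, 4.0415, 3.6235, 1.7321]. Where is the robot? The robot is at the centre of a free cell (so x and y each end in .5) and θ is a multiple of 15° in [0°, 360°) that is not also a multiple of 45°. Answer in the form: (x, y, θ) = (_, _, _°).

Candidates: 22 free-cell centres × 16 headings = 352 poses. Raycast each; keep the one whose scan matches to 4 dp.
  (1.5, 2.5, 120°): beam 1 = 4.0415 ≠ 1.0000 ✗
  (1.5, 3.5, 195°): beam 1 = 1.5529 ≠ 1.0000 ✗
  (1.5, 2.5, 285°): beam 1 = 0.5176 ≠ 1.0000 ✗
  (1.5, 2.5, 330°): beam 2 = 1.5529 ≠ 2.5882 ✗
  …
  (1.5, 3.5, 330°): r_1=1.0000, r_2=2.5882, r_3=4.0415, r_4=3.6235, r_5=1.7321 — all match ✓
Only this pose fits every beam.

(x, y, θ) = (1.5, 3.5, 330°)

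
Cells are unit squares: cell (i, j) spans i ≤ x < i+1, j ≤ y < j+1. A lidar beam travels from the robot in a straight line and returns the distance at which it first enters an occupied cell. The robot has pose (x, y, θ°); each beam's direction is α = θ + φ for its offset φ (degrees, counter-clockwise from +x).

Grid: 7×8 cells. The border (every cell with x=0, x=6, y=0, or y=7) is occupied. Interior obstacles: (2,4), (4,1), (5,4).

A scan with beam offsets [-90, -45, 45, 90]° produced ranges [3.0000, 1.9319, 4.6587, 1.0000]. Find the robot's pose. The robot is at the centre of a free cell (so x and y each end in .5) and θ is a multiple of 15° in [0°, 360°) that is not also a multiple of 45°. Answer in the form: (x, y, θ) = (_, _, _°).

The pose lattice has 27·16 = 432 candidates. Test each by forward raycasting.
  (4.5, 4.5, 285°): beam 1 = 1.5529 ≠ 3.0000 ✗
  (1.5, 5.5, 60°): beam 1 = 1.0000 ≠ 3.0000 ✗
  (1.5, 2.5, 120°): beam 1 = 4.0415 ≠ 3.0000 ✗
  (2.5, 3.5, 255°): beam 1 = 1.5529 ≠ 3.0000 ✗
  …
  (4.5, 5.5, 240°): r_1=3.0000, r_2=1.9319, r_3=4.6587, r_4=1.0000 — all match ✓
Only this pose fits every beam.

(x, y, θ) = (4.5, 5.5, 240°)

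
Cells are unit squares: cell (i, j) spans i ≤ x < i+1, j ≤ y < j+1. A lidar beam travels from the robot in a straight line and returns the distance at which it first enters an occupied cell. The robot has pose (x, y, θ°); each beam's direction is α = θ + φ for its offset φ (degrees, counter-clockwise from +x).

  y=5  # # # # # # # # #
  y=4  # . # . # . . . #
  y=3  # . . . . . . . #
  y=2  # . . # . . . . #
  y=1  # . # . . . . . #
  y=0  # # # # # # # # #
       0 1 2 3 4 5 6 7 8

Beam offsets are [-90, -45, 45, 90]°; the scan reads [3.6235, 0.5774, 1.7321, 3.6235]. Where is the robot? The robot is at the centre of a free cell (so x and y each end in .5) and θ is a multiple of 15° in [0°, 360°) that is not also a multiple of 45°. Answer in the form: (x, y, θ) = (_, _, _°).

(x, y, θ) = (4.5, 3.5, 105°)

Enumerate (i+0.5, j+0.5, θ) over the 24 free cells and 16 admissible headings. For each, cast all 4 beams and compare to the given ranges.
  (2.5, 2.5, 15°): beam 1 = 0.5176 ≠ 3.6235 ✗
  (7.5, 1.5, 345°): beam 1 = 0.5176 ≠ 3.6235 ✗
  (5.5, 3.5, 165°): beam 1 = 1.5529 ≠ 3.6235 ✗
  (4.5, 1.5, 30°): beam 1 = 0.5774 ≠ 3.6235 ✗
  …
  (4.5, 3.5, 105°): r_1=3.6235, r_2=0.5774, r_3=1.7321, r_4=3.6235 — all match ✓
Unique over the lattice → pose = (4.5, 3.5, 105°).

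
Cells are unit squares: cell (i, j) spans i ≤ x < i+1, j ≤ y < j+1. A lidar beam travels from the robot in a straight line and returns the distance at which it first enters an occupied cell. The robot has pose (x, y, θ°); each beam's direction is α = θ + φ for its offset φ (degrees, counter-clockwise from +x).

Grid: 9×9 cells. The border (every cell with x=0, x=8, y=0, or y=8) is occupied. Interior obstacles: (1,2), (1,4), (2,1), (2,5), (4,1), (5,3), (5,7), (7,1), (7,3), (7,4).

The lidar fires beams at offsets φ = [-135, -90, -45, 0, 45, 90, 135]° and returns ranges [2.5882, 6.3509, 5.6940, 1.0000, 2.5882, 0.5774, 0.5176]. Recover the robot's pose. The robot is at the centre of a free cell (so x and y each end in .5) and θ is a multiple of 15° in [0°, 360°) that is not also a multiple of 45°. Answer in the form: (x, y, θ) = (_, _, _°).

Candidates: 39 free-cell centres × 16 headings = 624 poses. Raycast each; keep the one whose scan matches to 4 dp.
  (4.5, 4.5, 165°): beam 1 = 4.0415 ≠ 2.5882 ✗
  (3.5, 7.5, 30°): beam 1 = 1.9319 ≠ 2.5882 ✗
  (6.5, 7.5, 120°): beam 1 = 1.5529 ≠ 2.5882 ✗
  (4.5, 6.5, 120°): beam 1 = 3.6235 ≠ 2.5882 ✗
  (6.5, 5.5, 30°): beam 1 = 1.9319 ≠ 2.5882 ✗
  …
  (6.5, 4.5, 240°): r_1=2.5882, r_2=6.3509, r_3=5.6940, r_4=1.0000, r_5=2.5882, r_6=0.5774, r_7=0.5176 — all match ✓
Only this pose fits every beam.

(x, y, θ) = (6.5, 4.5, 240°)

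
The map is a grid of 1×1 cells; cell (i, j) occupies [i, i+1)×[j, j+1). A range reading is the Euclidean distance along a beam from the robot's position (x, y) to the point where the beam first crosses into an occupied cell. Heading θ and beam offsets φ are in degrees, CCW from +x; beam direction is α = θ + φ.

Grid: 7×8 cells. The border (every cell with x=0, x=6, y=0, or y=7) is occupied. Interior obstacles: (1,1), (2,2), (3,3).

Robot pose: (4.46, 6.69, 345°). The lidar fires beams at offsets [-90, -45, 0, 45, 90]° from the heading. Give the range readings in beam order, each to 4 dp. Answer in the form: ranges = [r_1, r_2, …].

ranges = [2.7849, 3.0800, 1.5943, 0.6200, 0.3209]

beam 1: φ=-90°, α=255°
  d=(-0.2588,-0.9659)  start (4,6)  tX=1.7773 tY=0.7143  stride 1/|dx|=3.8637 1/|dy|=1.0353
    cross y-line → (4,5), t=0.7143
    cross y-line → (4,4), t=1.7496
    cross x-line → (3,4), t=1.7773
    cross y-line → (3,3), t=2.7849 (wall)
  → r_1 = 2.7849
beam 2: φ=-45°, α=300°
  d=(0.5000,-0.8660)  start (4,6)  tX=1.0800 tY=0.7967  stride 1/|dx|=2.0000 1/|dy|=1.1547
    cross y-line → (4,5), t=0.7967
    cross x-line → (5,5), t=1.0800
    cross y-line → (5,4), t=1.9514
    cross x-line → (6,4), t=3.0800 (wall)
  → r_2 = 3.0800
beam 3: φ=0°, α=345°
  d=(0.9659,-0.2588)  start (4,6)  tX=0.5590 tY=2.6660  stride 1/|dx|=1.0353 1/|dy|=3.8637
    cross x-line → (5,6), t=0.5590
    cross x-line → (6,6), t=1.5943 (wall)
  → r_3 = 1.5943
beam 4: φ=45°, α=30°
  d=(0.8660,0.5000)  start (4,6)  tX=0.6235 tY=0.6200  stride 1/|dx|=1.1547 1/|dy|=2.0000
    cross y-line → (4,7), t=0.6200 (wall)
  → r_4 = 0.6200
beam 5: φ=90°, α=75°
  d=(0.2588,0.9659)  start (4,6)  tX=2.0864 tY=0.3209  stride 1/|dx|=3.8637 1/|dy|=1.0353
    cross y-line → (4,7), t=0.3209 (wall)
  → r_5 = 0.3209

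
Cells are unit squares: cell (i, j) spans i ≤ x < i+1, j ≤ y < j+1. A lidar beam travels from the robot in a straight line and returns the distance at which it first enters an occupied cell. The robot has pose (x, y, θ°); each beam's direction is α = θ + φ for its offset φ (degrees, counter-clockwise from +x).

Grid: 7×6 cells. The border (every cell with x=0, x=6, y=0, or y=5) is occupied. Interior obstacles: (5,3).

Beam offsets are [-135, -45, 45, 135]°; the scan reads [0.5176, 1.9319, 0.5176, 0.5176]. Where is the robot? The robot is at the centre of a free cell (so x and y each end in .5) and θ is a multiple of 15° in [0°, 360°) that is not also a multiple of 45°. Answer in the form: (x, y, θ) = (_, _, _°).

Enumerate (i+0.5, j+0.5, θ) over the 19 free cells and 16 admissible headings. For each, cast all 4 beams and compare to the given ranges.
  (1.5, 3.5, 120°): beam 1 = 4.6587 ≠ 0.5176 ✗
  (4.5, 4.5, 120°): beam 1 = 1.5529 ≠ 0.5176 ✗
  (5.5, 4.5, 255°): beam 1 = 0.5774 ≠ 0.5176 ✗
  …
  (5.5, 4.5, 210°): r_1=0.5176, r_2=1.9319, r_3=0.5176, r_4=0.5176 — all match ✓
Unique over the lattice → pose = (5.5, 4.5, 210°).

(x, y, θ) = (5.5, 4.5, 210°)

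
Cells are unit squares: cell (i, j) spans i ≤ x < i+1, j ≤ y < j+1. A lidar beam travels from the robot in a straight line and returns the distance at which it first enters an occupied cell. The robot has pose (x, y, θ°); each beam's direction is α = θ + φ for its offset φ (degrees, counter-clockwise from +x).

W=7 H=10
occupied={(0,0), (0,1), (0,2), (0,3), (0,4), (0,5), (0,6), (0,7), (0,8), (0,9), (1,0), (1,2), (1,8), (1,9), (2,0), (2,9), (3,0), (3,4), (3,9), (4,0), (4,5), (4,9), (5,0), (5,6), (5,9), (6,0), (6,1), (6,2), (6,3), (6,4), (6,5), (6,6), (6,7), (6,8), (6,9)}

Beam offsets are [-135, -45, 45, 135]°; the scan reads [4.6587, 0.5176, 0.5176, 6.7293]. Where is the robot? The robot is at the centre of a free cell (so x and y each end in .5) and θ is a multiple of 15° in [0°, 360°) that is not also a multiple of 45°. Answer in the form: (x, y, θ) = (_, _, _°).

The pose lattice has 35·16 = 560 candidates. Test each by forward raycasting.
  (1.5, 3.5, 120°): beam 2 = 5.6940 ≠ 0.5176 ✗
  (3.5, 7.5, 30°): beam 1 = 6.7293 ≠ 4.6587 ✗
  (3.5, 7.5, 195°): beam 1 = 1.7321 ≠ 4.6587 ✗
  (3.5, 3.5, 345°): beam 1 = 1.7321 ≠ 4.6587 ✗
  (3.5, 7.5, 300°): beam 1 = 1.9319 ≠ 4.6587 ✗
  …
  (1.5, 7.5, 150°): r_1=4.6587, r_2=0.5176, r_3=0.5176, r_4=6.7293 — all match ✓
No second candidate reproduces the full scan.

(x, y, θ) = (1.5, 7.5, 150°)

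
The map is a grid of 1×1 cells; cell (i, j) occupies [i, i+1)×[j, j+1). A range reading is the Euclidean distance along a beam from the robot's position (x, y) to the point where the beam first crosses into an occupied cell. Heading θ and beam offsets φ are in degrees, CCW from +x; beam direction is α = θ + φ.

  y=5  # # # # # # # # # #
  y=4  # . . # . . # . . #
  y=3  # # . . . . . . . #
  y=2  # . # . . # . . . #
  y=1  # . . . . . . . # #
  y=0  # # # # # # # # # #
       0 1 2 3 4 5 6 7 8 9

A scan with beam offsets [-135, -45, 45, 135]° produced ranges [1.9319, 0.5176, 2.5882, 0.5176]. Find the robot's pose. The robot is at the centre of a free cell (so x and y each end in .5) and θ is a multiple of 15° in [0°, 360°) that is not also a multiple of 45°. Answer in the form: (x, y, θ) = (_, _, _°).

Candidates: 26 free-cell centres × 16 headings = 416 poses. Raycast each; keep the one whose scan matches to 4 dp.
  (8.5, 3.5, 30°): beam 1 = 1.5529 ≠ 1.9319 ✗
  (1.5, 2.5, 165°): beam 1 = 0.5774 ≠ 1.9319 ✗
  (5.5, 3.5, 120°): beam 1 = 3.6235 ≠ 1.9319 ✗
  (7.5, 1.5, 30°): beam 1 = 0.5176 ≠ 1.9319 ✗
  (7.5, 4.5, 345°): beam 1 = 0.5774 ≠ 1.9319 ✗
  …
  (5.5, 1.5, 120°): r_1=1.9319, r_2=0.5176, r_3=2.5882, r_4=0.5176 — all match ✓
No second candidate reproduces the full scan.

(x, y, θ) = (5.5, 1.5, 120°)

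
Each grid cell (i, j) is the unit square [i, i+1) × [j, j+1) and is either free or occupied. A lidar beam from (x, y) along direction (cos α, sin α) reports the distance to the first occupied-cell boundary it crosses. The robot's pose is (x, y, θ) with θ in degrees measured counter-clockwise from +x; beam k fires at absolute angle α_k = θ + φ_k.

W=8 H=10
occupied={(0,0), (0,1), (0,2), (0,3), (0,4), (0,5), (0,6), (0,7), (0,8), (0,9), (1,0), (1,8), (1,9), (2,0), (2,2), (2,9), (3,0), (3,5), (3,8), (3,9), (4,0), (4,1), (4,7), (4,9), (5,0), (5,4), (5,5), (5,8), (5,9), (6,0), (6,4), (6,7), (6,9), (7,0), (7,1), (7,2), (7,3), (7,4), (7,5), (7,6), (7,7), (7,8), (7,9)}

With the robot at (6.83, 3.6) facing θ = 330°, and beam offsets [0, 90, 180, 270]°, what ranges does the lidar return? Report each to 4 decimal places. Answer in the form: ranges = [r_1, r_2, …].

ranges = [0.1963, 0.3400, 0.8000, 3.0022]

beam 1: φ=0°, α=330°
  cosα=0.8660 sinα=-0.5000 | (6,3) | tMaxX 0.1963 tMaxY 1.2000 | tΔX 1.1547 tΔY 2.0000
    t=0.1963 [x] (7,3) — stop
  → r_1 = 0.1963
beam 2: φ=90°, α=60°
  cosα=0.5000 sinα=0.8660 | (6,3) | tMaxX 0.3400 tMaxY 0.4619 | tΔX 2.0000 tΔY 1.1547
    t=0.3400 [x] (7,3) — stop
  → r_2 = 0.3400
beam 3: φ=180°, α=150°
  cosα=-0.8660 sinα=0.5000 | (6,3) | tMaxX 0.9584 tMaxY 0.8000 | tΔX 1.1547 tΔY 2.0000
    t=0.8000 [y] (6,4) — stop
  → r_3 = 0.8000
beam 4: φ=270°, α=240°
  cosα=-0.5000 sinα=-0.8660 | (6,3) | tMaxX 1.6600 tMaxY 0.6928 | tΔX 2.0000 tΔY 1.1547
    t=0.6928 [y] (6,2)
    t=1.6600 [x] (5,2)
    t=1.8475 [y] (5,1)
    t=3.0022 [y] (5,0) — stop
  → r_4 = 3.0022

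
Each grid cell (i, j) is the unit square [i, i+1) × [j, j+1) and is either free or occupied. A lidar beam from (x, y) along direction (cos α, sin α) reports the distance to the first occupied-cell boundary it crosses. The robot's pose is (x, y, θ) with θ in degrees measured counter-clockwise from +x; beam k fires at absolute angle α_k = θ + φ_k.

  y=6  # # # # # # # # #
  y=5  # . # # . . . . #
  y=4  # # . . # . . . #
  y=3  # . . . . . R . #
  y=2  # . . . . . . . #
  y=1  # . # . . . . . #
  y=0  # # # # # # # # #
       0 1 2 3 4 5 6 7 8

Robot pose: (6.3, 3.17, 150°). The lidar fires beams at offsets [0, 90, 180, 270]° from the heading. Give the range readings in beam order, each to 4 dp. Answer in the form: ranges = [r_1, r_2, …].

ranges = [1.6600, 2.5057, 1.9630, 3.2678]

beam 1: φ=0°, α=150°
  d=(-0.8660,0.5000)  start (6,3)  tX=0.3464 tY=1.6600  stride 1/|dx|=1.1547 1/|dy|=2.0000
    cross x-line → (5,3), t=0.3464
    cross x-line → (4,3), t=1.5011
    cross y-line → (4,4), t=1.6600 (wall)
  → r_1 = 1.6600
beam 2: φ=90°, α=240°
  d=(-0.5000,-0.8660)  start (6,3)  tX=0.6000 tY=0.1963  stride 1/|dx|=2.0000 1/|dy|=1.1547
    cross y-line → (6,2), t=0.1963
    cross x-line → (5,2), t=0.6000
    cross y-line → (5,1), t=1.3510
    cross y-line → (5,0), t=2.5057 (wall)
  → r_2 = 2.5057
beam 3: φ=180°, α=330°
  d=(0.8660,-0.5000)  start (6,3)  tX=0.8083 tY=0.3400  stride 1/|dx|=1.1547 1/|dy|=2.0000
    cross y-line → (6,2), t=0.3400
    cross x-line → (7,2), t=0.8083
    cross x-line → (8,2), t=1.9630 (wall)
  → r_3 = 1.9630
beam 4: φ=270°, α=60°
  d=(0.5000,0.8660)  start (6,3)  tX=1.4000 tY=0.9584  stride 1/|dx|=2.0000 1/|dy|=1.1547
    cross y-line → (6,4), t=0.9584
    cross x-line → (7,4), t=1.4000
    cross y-line → (7,5), t=2.1131
    cross y-line → (7,6), t=3.2678 (wall)
  → r_4 = 3.2678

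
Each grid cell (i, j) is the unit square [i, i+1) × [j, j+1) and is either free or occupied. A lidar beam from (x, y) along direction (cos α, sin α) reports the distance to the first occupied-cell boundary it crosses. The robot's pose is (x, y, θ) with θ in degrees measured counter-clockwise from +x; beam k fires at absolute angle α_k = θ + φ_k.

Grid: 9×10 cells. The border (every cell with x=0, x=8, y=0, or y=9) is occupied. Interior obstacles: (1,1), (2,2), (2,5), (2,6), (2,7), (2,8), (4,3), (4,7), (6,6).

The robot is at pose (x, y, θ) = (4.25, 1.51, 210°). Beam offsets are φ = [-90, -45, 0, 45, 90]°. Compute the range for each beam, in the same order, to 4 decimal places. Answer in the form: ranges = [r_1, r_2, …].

beam 1: φ=-90°, α=120°
  dir = (cos 120°, sin 120°) = (-0.5000, 0.8660); from cell (4,1)
  next x-line at t=0.5000, next y-line at t=0.5658; Δt_x=2.0000, Δt_y=1.1547
    x: enter (3,1) at t=0.5000
    y: enter (3,2) at t=0.5658
    y: enter (3,3) at t=1.7205
    x: enter (2,3) at t=2.5000
    y: enter (2,4) at t=2.8752
    y: enter (2,5) at t=4.0299 ← occupied
  → r_1 = 4.0299
beam 2: φ=-45°, α=165°
  dir = (cos 165°, sin 165°) = (-0.9659, 0.2588); from cell (4,1)
  next x-line at t=0.2588, next y-line at t=1.8932; Δt_x=1.0353, Δt_y=3.8637
    x: enter (3,1) at t=0.2588
    x: enter (2,1) at t=1.2941
    y: enter (2,2) at t=1.8932 ← occupied
  → r_2 = 1.8932
beam 3: φ=0°, α=210°
  dir = (cos 210°, sin 210°) = (-0.8660, -0.5000); from cell (4,1)
  next x-line at t=0.2887, next y-line at t=1.0200; Δt_x=1.1547, Δt_y=2.0000
    x: enter (3,1) at t=0.2887
    y: enter (3,0) at t=1.0200 ← occupied
  → r_3 = 1.0200
beam 4: φ=45°, α=255°
  dir = (cos 255°, sin 255°) = (-0.2588, -0.9659); from cell (4,1)
  next x-line at t=0.9659, next y-line at t=0.5280; Δt_x=3.8637, Δt_y=1.0353
    y: enter (4,0) at t=0.5280 ← occupied
  → r_4 = 0.5280
beam 5: φ=90°, α=300°
  dir = (cos 300°, sin 300°) = (0.5000, -0.8660); from cell (4,1)
  next x-line at t=1.5000, next y-line at t=0.5889; Δt_x=2.0000, Δt_y=1.1547
    y: enter (4,0) at t=0.5889 ← occupied
  → r_5 = 0.5889

ranges = [4.0299, 1.8932, 1.0200, 0.5280, 0.5889]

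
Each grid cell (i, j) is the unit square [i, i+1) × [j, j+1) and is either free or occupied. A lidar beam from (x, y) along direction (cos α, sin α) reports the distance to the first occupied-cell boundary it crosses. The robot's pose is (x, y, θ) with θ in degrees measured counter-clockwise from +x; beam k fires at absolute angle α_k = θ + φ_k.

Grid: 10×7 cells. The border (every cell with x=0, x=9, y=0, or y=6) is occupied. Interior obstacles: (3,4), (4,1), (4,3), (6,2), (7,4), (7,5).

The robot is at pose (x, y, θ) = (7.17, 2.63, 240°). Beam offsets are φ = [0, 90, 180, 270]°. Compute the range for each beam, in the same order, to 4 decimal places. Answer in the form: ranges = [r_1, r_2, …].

ranges = [0.3400, 2.1131, 1.5819, 0.1963]

beam 1: φ=0°, α=240°
  direction (-0.5000, -0.8660); cell (7,2); t to first gridline: x 0.3400, y 0.7275 (then +2.0000 / +1.1547)
    (6,2) via x @ 0.3400  # hit
  → r_1 = 0.3400
beam 2: φ=90°, α=330°
  direction (0.8660, -0.5000); cell (7,2); t to first gridline: x 0.9584, y 1.2600 (then +1.1547 / +2.0000)
    (8,2) via x @ 0.9584
    (8,1) via y @ 1.2600
    (9,1) via x @ 2.1131  # hit
  → r_2 = 2.1131
beam 3: φ=180°, α=60°
  direction (0.5000, 0.8660); cell (7,2); t to first gridline: x 1.6600, y 0.4272 (then +2.0000 / +1.1547)
    (7,3) via y @ 0.4272
    (7,4) via y @ 1.5819  # hit
  → r_3 = 1.5819
beam 4: φ=270°, α=150°
  direction (-0.8660, 0.5000); cell (7,2); t to first gridline: x 0.1963, y 0.7400 (then +1.1547 / +2.0000)
    (6,2) via x @ 0.1963  # hit
  → r_4 = 0.1963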